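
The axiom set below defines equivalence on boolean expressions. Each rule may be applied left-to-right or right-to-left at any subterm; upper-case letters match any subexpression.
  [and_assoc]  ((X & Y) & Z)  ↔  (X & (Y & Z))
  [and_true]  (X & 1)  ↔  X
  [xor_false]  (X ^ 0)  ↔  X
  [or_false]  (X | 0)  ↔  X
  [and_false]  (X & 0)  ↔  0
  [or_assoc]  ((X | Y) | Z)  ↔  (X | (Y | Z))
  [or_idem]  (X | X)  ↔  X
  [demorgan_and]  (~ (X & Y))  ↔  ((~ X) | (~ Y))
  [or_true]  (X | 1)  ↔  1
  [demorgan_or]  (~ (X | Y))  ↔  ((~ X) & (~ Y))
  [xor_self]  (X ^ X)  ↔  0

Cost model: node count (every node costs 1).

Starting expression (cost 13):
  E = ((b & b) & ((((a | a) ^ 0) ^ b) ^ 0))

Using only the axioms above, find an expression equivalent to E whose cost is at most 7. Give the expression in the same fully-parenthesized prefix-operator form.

1. [or_idem →] (a | a)  →  a;  E = ((b & b) & (((a ^ 0) ^ b) ^ 0))
2. [xor_false →] (a ^ 0)  →  a;  E = ((b & b) & ((a ^ b) ^ 0))
3. [xor_false →] ((a ^ b) ^ 0)  →  (a ^ b);  cost 7 ≤ 7, done

((b & b) & (a ^ b))   [cost 7]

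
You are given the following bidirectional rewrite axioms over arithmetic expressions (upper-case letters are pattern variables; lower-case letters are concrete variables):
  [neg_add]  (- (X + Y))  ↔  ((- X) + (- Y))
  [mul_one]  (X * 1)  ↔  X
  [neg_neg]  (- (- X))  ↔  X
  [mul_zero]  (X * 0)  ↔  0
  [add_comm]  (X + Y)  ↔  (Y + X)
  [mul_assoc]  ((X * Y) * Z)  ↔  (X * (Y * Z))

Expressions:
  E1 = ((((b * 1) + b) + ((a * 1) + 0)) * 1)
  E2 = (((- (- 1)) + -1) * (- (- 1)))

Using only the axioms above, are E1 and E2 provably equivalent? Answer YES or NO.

NO

All listed rules preserve value, hence provable equivalence implies equal values everywhere; look for a separating assignment.
a=0, b=1 gives E1 ↦ 2, E2 ↦ 0; values differ ⇒ not provably equivalent.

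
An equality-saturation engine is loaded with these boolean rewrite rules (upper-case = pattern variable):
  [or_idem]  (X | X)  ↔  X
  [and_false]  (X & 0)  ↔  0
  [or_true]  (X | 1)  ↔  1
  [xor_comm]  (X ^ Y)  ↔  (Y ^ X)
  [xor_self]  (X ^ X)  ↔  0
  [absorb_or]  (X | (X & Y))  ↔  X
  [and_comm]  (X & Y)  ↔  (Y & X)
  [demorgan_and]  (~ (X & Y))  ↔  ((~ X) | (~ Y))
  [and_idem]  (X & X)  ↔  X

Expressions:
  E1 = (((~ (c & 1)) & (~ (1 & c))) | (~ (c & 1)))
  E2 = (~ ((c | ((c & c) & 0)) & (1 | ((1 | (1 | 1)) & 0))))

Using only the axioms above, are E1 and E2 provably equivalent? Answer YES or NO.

YES

step 1: and_comm (→) rewrites (1 & c) into (c & 1), now (((~ (c & 1)) & (~ (c & 1))) | (~ (c & 1)))
step 2: and_idem (→) rewrites ((~ (c & 1)) & (~ (c & 1))) into (~ (c & 1)), now ((~ (c & 1)) | (~ (c & 1)))
step 3: or_idem (→) rewrites ((~ (c & 1)) | (~ (c & 1))) into (~ (c & 1))
step 4: absorb_or (←) rewrites 1 into (1 | (1 & 0)), now (~ (c & (1 | (1 & 0))))
step 5: absorb_or (←) rewrites c into (c | (c & 0)), now (~ ((c | (c & 0)) & (1 | (1 & 0))))
step 6: or_idem (←) rewrites 1 into (1 | 1), now (~ ((c | (c & 0)) & (1 | ((1 | 1) & 0))))
step 7: and_idem (←) rewrites c into (c & c), now (~ ((c | ((c & c) & 0)) & (1 | ((1 | 1) & 0))))
step 8: or_idem (←) rewrites 1 into (1 | 1), which is E2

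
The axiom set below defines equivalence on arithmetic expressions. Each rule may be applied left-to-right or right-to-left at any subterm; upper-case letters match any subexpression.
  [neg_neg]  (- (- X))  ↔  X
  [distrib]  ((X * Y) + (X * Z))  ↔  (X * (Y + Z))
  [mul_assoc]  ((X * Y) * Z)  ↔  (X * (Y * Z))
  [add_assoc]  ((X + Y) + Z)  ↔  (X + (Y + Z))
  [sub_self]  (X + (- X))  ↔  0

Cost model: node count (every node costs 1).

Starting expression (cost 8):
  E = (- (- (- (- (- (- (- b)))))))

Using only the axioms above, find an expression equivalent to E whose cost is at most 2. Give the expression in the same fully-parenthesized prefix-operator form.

(- b)   [cost 2]

1. [neg_neg →] (- (- (- (- (- (- b))))))  →  (- (- (- (- b))));  E = (- (- (- (- (- b)))))
2. [neg_neg →] (- (- (- (- b))))  →  (- (- b));  E = (- (- (- b)))
3. [neg_neg →] (- (- b))  →  b;  cost 2 ≤ 2, done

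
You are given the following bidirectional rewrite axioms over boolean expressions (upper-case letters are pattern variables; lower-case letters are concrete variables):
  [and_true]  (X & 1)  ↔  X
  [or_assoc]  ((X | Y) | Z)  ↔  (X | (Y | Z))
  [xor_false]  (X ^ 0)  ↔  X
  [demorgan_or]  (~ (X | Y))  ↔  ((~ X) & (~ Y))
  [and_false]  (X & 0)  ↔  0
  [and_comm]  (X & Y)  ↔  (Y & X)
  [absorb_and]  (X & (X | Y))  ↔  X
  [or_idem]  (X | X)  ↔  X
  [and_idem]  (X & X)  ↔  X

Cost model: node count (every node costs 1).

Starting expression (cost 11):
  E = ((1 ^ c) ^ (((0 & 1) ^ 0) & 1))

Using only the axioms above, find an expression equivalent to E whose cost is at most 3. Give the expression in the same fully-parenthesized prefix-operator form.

1. [xor_false →] ((0 & 1) ^ 0)  →  (0 & 1);  E = ((1 ^ c) ^ ((0 & 1) & 1))
2. [and_true →] ((0 & 1) & 1)  →  (0 & 1);  E = ((1 ^ c) ^ (0 & 1))
3. [and_true →] (0 & 1)  →  0;  E = ((1 ^ c) ^ 0)
4. [xor_false →] ((1 ^ c) ^ 0)  →  (1 ^ c);  cost 3 ≤ 3, done

(1 ^ c)   [cost 3]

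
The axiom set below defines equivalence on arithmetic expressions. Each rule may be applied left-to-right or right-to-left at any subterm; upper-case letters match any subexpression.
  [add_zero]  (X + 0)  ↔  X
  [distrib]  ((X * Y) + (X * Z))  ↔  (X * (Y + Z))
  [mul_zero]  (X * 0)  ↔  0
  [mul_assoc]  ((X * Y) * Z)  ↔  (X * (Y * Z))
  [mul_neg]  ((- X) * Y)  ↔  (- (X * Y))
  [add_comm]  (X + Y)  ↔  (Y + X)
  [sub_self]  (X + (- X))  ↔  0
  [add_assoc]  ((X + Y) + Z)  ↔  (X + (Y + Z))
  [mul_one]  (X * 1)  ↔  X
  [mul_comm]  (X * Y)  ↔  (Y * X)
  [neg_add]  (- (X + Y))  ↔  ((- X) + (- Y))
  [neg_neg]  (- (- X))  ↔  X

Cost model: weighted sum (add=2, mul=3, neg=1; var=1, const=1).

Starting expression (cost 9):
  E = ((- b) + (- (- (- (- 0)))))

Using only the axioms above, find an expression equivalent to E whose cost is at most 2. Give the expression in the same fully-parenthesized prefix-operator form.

step 1: neg_neg (→) rewrites (- (- (- (- 0)))) into (- (- 0)), now ((- b) + (- (- 0)))
step 2: neg_neg (→) rewrites (- (- 0)) into 0, now ((- b) + 0)
step 3: add_zero (→) rewrites ((- b) + 0) into (- b), reaching cost 2 (bound 2)

(- b)   [cost 2]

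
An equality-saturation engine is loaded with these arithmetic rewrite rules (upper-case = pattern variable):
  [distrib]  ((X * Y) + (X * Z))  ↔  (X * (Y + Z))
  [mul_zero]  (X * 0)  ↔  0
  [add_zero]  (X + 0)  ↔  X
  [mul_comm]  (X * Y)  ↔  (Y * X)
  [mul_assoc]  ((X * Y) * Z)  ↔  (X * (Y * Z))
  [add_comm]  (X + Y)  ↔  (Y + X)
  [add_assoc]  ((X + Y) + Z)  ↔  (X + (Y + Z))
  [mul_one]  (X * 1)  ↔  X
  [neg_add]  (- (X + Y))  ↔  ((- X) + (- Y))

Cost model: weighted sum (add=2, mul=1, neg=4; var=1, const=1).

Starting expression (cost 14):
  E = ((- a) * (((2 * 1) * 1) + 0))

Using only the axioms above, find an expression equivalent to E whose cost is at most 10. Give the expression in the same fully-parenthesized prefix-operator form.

((- a) * (0 + 2))   [cost 10]

1. [mul_one →] (2 * 1)  →  2;  E = ((- a) * ((2 * 1) + 0))
2. [add_comm →] ((2 * 1) + 0)  →  (0 + (2 * 1));  E = ((- a) * (0 + (2 * 1)))
3. [mul_one →] (2 * 1)  →  2;  cost 10 ≤ 10, done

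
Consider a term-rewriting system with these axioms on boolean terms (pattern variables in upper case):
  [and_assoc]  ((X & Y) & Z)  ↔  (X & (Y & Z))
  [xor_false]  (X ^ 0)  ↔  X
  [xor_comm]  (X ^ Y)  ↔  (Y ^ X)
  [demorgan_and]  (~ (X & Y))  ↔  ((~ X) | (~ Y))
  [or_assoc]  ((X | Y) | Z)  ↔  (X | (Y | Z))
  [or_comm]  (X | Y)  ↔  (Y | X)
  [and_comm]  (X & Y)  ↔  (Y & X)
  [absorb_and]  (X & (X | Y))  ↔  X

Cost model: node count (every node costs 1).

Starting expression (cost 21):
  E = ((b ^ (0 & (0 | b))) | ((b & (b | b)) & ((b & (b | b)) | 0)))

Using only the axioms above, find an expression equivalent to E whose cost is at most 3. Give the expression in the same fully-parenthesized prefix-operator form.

(1) ((b & (b | b)) & ((b & (b | b)) | 0))  =[absorb_and →]=  (b & (b | b))    ⊢ ((b ^ (0 & (0 | b))) | (b & (b | b)))
(2) (0 & (0 | b))  =[absorb_and →]=  0    ⊢ ((b ^ 0) | (b & (b | b)))
(3) (b & (b | b))  =[absorb_and →]=  b    ⊢ ((b ^ 0) | b)
(4) (b ^ 0)  =[xor_false →]=  b    ⊢ cost 3, within 3

(b | b)   [cost 3]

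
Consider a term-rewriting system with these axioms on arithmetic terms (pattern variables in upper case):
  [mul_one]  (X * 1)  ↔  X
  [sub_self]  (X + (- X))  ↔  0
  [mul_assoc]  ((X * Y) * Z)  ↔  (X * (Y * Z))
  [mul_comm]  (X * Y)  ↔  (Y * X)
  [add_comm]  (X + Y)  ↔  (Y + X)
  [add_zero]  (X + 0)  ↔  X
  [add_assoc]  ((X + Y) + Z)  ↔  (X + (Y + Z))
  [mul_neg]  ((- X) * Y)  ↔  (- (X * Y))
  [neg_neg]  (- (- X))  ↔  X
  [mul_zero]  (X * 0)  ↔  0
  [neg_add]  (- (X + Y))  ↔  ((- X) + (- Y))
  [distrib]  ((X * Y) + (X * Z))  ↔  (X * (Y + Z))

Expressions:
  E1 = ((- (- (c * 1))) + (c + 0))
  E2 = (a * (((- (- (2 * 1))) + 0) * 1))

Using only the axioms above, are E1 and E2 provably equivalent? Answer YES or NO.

NO

The axioms are sound identities: if E1 ↔* E2 then E1 and E2 evaluate identically under any assignment.
Under a=0, c=1: E1 evaluates to 2, E2 to 0. Distinct ⇒ no rewrite sequence connects them.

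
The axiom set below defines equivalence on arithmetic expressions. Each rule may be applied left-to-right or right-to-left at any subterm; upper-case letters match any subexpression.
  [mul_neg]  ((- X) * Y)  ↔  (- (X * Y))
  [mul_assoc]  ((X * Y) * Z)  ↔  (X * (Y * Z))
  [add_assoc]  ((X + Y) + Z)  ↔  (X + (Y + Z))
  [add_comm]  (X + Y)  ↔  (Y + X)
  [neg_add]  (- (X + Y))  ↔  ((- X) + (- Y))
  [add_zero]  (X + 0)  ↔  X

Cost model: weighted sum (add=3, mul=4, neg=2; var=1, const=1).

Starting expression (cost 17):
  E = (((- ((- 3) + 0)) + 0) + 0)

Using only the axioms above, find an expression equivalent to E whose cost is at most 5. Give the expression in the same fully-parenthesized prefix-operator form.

(- (- 3))   [cost 5]

(1) ((- ((- 3) + 0)) + 0)  =[add_zero →]=  (- ((- 3) + 0))    ⊢ ((- ((- 3) + 0)) + 0)
(2) ((- 3) + 0)  =[add_zero →]=  (- 3)    ⊢ ((- (- 3)) + 0)
(3) ((- (- 3)) + 0)  =[add_zero →]=  (- (- 3))    ⊢ cost 5, within 5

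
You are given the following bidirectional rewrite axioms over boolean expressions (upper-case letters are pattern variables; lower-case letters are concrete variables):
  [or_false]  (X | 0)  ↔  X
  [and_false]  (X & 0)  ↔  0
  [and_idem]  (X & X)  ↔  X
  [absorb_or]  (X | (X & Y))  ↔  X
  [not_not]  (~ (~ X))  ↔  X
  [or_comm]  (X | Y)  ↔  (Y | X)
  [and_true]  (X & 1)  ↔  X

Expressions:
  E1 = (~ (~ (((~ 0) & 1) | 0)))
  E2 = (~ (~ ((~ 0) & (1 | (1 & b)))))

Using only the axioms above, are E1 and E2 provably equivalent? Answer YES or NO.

YES

1. [or_false →] (((~ 0) & 1) | 0)  →  ((~ 0) & 1);  E1 = (~ (~ ((~ 0) & 1)))
2. [absorb_or ←] 1  →  (1 | (1 & b));  this is E2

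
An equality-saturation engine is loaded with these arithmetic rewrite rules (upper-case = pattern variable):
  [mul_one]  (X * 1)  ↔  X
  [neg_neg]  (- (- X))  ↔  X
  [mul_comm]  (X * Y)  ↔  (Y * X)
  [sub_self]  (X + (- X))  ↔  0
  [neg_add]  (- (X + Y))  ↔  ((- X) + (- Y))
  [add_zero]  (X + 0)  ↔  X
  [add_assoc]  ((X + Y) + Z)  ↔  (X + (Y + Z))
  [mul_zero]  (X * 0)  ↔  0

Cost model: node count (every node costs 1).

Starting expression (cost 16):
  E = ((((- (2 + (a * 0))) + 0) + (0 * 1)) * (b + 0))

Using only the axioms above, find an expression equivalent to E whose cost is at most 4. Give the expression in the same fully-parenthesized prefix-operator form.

((- 2) * b)   [cost 4]

(1) ((- (2 + (a * 0))) + 0)  =[add_zero →]=  (- (2 + (a * 0)))    ⊢ (((- (2 + (a * 0))) + (0 * 1)) * (b + 0))
(2) (0 * 1)  =[mul_one →]=  0    ⊢ (((- (2 + (a * 0))) + 0) * (b + 0))
(3) (a * 0)  =[mul_zero →]=  0    ⊢ (((- (2 + 0)) + 0) * (b + 0))
(4) (b + 0)  =[add_zero →]=  b    ⊢ (((- (2 + 0)) + 0) * b)
(5) (2 + 0)  =[add_zero →]=  2    ⊢ (((- 2) + 0) * b)
(6) ((- 2) + 0)  =[add_zero →]=  (- 2)    ⊢ cost 4, within 4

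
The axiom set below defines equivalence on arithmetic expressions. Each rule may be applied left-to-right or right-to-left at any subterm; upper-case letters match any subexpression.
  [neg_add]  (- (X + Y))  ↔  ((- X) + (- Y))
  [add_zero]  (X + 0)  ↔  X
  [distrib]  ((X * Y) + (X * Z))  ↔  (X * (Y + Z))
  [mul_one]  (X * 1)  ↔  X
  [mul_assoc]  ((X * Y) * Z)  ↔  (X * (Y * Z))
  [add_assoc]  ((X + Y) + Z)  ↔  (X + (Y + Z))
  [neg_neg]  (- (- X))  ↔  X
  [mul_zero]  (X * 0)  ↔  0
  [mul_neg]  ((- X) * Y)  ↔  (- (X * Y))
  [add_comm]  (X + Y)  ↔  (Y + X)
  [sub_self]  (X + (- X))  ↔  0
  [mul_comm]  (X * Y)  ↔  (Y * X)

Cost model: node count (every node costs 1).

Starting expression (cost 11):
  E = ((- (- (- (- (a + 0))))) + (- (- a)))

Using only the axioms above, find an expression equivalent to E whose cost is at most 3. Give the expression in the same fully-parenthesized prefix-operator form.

(a + a)   [cost 3]

1. [neg_neg →] (- (- (- (- (a + 0)))))  →  (- (- (a + 0)));  E = ((- (- (a + 0))) + (- (- a)))
2. [add_zero →] (a + 0)  →  a;  E = ((- (- a)) + (- (- a)))
3. [neg_neg →] (- (- a))  →  a;  E = ((- (- a)) + a)
4. [neg_neg →] (- (- a))  →  a;  cost 3 ≤ 3, done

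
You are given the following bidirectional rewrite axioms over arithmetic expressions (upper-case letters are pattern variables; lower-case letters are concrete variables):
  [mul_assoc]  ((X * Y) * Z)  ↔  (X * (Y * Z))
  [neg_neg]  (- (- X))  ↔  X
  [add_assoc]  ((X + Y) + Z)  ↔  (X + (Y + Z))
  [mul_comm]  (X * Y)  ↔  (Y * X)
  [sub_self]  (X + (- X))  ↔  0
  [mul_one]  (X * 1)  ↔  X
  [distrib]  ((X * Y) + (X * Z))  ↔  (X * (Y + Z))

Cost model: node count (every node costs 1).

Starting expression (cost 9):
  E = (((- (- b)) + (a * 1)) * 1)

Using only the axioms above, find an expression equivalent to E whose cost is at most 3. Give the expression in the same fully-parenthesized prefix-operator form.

(1) (((- (- b)) + (a * 1)) * 1)  =[mul_one →]=  ((- (- b)) + (a * 1))
(2) (a * 1)  =[mul_one →]=  a    ⊢ ((- (- b)) + a)
(3) (- (- b))  =[neg_neg →]=  b    ⊢ cost 3, within 3

(b + a)   [cost 3]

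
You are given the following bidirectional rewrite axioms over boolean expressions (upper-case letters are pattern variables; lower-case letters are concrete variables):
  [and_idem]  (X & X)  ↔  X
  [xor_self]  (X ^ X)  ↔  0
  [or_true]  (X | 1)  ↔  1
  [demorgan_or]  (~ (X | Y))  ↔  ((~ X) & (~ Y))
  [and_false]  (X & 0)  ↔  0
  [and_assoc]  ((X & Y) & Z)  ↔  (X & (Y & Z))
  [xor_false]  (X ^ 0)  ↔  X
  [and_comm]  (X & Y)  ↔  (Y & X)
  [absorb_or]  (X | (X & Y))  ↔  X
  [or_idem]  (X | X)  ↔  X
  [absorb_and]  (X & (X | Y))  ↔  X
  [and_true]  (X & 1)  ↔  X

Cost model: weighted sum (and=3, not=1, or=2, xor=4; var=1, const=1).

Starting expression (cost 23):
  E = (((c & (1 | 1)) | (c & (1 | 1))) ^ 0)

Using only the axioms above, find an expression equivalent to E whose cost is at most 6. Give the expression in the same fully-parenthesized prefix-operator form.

(1) ((c & (1 | 1)) | (c & (1 | 1)))  =[or_idem →]=  (c & (1 | 1))    ⊢ ((c & (1 | 1)) ^ 0)
(2) (1 | 1)  =[or_idem →]=  1    ⊢ ((c & 1) ^ 0)
(3) (c & 1)  =[and_true →]=  c    ⊢ cost 6, within 6

(c ^ 0)   [cost 6]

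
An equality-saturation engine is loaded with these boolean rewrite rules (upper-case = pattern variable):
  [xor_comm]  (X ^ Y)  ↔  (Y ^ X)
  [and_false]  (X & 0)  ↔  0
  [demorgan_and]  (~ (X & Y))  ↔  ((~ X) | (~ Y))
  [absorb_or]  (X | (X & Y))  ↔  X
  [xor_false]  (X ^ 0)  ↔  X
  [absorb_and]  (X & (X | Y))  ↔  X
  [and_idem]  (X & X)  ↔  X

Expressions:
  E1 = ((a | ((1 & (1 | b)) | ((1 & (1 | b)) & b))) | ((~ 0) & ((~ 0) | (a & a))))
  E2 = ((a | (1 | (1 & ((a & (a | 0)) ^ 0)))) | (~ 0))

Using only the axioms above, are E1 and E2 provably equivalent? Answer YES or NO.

(1) ((1 & (1 | b)) | ((1 & (1 | b)) & b))  =[absorb_or →]=  (1 & (1 | b))    ⊢ ((a | (1 & (1 | b))) | ((~ 0) & ((~ 0) | (a & a))))
(2) (a & a)  =[and_idem →]=  a    ⊢ ((a | (1 & (1 | b))) | ((~ 0) & ((~ 0) | a)))
(3) ((~ 0) & ((~ 0) | a))  =[absorb_and →]=  (~ 0)    ⊢ ((a | (1 & (1 | b))) | (~ 0))
(4) (1 & (1 | b))  =[absorb_and →]=  1    ⊢ ((a | 1) | (~ 0))
(5) 1  =[absorb_or ←]=  (1 | (1 & a))    ⊢ ((a | (1 | (1 & a))) | (~ 0))
(6) a  =[absorb_and ←]=  (a & (a | 0))    ⊢ ((a | (1 | (1 & (a & (a | 0))))) | (~ 0))
(7) (a & (a | 0))  =[xor_false ←]=  ((a & (a | 0)) ^ 0)    ⊢ E2

YES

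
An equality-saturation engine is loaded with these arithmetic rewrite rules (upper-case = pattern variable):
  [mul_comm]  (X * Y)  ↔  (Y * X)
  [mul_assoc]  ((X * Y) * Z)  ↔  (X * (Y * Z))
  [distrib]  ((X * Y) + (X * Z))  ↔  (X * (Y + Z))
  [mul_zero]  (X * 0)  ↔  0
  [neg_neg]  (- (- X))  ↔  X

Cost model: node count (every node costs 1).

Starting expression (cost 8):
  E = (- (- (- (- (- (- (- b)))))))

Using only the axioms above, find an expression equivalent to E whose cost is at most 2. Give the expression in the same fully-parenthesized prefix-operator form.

(- b)   [cost 2]

step 1: neg_neg (→) rewrites (- (- (- (- (- (- b)))))) into (- (- (- (- b)))), now (- (- (- (- (- b)))))
step 2: neg_neg (→) rewrites (- (- b)) into b, now (- (- (- b)))
step 3: neg_neg (→) rewrites (- (- b)) into b, reaching cost 2 (bound 2)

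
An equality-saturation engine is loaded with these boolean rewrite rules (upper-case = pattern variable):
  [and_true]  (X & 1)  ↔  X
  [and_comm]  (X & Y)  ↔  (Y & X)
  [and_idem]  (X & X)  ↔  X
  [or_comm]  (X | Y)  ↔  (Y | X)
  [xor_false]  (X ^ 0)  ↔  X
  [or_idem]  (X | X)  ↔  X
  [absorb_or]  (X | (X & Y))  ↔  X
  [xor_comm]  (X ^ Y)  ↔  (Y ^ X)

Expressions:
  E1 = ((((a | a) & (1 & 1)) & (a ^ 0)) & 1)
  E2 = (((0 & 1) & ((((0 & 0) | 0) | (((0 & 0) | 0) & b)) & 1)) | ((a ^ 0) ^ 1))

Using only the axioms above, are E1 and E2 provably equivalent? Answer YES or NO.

NO

All listed rules preserve value, hence provable equivalence implies equal values everywhere; look for a separating assignment.
a=0, b=0 gives E1 ↦ 0, E2 ↦ 1; values differ ⇒ not provably equivalent.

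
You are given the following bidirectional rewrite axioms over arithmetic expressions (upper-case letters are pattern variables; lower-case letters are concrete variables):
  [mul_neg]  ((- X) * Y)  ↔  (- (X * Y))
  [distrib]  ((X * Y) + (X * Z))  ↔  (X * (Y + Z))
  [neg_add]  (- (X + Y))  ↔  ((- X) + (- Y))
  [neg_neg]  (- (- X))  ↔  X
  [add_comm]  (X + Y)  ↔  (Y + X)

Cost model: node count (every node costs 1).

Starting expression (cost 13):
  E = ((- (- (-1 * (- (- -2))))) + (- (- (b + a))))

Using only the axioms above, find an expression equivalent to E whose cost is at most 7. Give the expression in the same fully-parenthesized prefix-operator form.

(1) (- (- (b + a)))  =[neg_neg →]=  (b + a)    ⊢ ((- (- (-1 * (- (- -2))))) + (b + a))
(2) (- (- -2))  =[neg_neg →]=  -2    ⊢ ((- (- (-1 * -2))) + (b + a))
(3) (- (- (-1 * -2)))  =[neg_neg →]=  (-1 * -2)    ⊢ cost 7, within 7

((-1 * -2) + (b + a))   [cost 7]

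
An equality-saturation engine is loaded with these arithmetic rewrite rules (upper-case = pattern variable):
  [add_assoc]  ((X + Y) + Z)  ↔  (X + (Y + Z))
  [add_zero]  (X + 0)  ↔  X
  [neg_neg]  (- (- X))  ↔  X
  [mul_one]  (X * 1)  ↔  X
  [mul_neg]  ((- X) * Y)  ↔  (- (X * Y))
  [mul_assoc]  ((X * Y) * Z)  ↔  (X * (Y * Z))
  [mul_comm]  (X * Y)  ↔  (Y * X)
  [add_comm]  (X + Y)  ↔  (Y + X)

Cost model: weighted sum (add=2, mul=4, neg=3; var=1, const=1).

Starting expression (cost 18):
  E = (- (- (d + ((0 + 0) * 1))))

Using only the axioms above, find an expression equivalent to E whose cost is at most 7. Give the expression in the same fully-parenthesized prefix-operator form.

(- (- d))   [cost 7]

(1) (0 + 0)  =[add_zero →]=  0    ⊢ (- (- (d + (0 * 1))))
(2) (0 * 1)  =[mul_one →]=  0    ⊢ (- (- (d + 0)))
(3) (d + 0)  =[add_zero →]=  d    ⊢ cost 7, within 7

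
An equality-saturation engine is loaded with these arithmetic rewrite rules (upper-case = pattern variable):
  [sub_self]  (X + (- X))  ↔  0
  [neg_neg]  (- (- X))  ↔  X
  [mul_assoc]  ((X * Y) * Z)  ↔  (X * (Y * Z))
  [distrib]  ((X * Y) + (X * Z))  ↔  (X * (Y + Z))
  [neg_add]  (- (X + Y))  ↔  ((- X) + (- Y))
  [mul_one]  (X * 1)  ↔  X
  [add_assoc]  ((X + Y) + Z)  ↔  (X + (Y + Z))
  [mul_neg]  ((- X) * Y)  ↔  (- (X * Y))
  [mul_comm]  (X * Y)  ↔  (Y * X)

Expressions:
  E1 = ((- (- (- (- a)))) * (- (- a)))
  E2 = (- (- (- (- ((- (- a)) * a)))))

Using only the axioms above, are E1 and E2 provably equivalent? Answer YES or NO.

step 1: neg_neg (→) rewrites (- (- a)) into a, now ((- (- a)) * (- (- a)))
step 2: neg_neg (→) rewrites (- (- a)) into a, now ((- (- a)) * a)
step 3: neg_neg (→) rewrites (- (- a)) into a, now (a * a)
step 4: neg_neg (←) rewrites (a * a) into (- (- (a * a)))
step 5: neg_neg (←) rewrites (- (a * a)) into (- (- (- (a * a)))), now (- (- (- (- (a * a)))))
step 6: neg_neg (←) rewrites a into (- (- a)), which is E2

YES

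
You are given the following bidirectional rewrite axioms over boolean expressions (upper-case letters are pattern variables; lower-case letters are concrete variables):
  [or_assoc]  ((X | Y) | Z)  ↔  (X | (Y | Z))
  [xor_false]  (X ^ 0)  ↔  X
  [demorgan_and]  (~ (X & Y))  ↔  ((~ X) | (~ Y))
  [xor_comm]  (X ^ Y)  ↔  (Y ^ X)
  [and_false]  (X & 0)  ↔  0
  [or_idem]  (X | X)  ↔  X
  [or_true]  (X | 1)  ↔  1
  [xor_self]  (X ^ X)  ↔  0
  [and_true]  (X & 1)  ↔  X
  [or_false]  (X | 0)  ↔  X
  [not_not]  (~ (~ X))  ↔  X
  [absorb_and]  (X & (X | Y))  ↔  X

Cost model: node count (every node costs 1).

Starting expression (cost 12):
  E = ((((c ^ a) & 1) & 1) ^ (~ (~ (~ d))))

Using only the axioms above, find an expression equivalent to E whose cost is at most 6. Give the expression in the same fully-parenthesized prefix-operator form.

step 1: and_true (→) rewrites (((c ^ a) & 1) & 1) into ((c ^ a) & 1), now (((c ^ a) & 1) ^ (~ (~ (~ d))))
step 2: not_not (→) rewrites (~ (~ d)) into d, now (((c ^ a) & 1) ^ (~ d))
step 3: and_true (→) rewrites ((c ^ a) & 1) into (c ^ a), reaching cost 6 (bound 6)

((c ^ a) ^ (~ d))   [cost 6]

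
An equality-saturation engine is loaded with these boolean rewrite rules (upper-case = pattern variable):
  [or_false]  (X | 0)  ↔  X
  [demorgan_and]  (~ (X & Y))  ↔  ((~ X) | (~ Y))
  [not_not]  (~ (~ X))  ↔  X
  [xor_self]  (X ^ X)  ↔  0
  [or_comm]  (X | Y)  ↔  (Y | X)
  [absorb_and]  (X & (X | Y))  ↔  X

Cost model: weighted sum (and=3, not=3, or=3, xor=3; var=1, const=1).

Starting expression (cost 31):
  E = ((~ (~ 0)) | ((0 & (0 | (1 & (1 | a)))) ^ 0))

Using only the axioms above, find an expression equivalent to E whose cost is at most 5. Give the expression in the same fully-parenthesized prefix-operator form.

(0 | 0)   [cost 5]

(1) (1 & (1 | a))  =[absorb_and →]=  1    ⊢ ((~ (~ 0)) | ((0 & (0 | 1)) ^ 0))
(2) (0 & (0 | 1))  =[absorb_and →]=  0    ⊢ ((~ (~ 0)) | (0 ^ 0))
(3) (~ (~ 0))  =[not_not →]=  0    ⊢ (0 | (0 ^ 0))
(4) (0 ^ 0)  =[xor_self →]=  0    ⊢ cost 5, within 5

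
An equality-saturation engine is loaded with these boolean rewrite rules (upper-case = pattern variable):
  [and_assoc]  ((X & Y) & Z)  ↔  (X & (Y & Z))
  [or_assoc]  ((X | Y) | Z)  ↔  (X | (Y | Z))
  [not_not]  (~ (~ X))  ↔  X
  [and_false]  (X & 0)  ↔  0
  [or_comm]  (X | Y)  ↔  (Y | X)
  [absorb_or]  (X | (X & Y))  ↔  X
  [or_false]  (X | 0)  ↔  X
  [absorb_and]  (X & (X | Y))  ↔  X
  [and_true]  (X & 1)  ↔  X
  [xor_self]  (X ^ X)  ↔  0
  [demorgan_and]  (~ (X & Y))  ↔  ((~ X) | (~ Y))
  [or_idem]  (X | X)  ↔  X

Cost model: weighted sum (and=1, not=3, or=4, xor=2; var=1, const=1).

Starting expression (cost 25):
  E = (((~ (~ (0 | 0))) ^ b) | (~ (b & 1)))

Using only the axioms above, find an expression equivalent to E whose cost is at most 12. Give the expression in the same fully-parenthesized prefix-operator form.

1. [not_not →] (~ (~ (0 | 0)))  →  (0 | 0);  E = (((0 | 0) ^ b) | (~ (b & 1)))
2. [and_true →] (b & 1)  →  b;  E = (((0 | 0) ^ b) | (~ b))
3. [or_false →] (0 | 0)  →  0;  cost 12 ≤ 12, done

((0 ^ b) | (~ b))   [cost 12]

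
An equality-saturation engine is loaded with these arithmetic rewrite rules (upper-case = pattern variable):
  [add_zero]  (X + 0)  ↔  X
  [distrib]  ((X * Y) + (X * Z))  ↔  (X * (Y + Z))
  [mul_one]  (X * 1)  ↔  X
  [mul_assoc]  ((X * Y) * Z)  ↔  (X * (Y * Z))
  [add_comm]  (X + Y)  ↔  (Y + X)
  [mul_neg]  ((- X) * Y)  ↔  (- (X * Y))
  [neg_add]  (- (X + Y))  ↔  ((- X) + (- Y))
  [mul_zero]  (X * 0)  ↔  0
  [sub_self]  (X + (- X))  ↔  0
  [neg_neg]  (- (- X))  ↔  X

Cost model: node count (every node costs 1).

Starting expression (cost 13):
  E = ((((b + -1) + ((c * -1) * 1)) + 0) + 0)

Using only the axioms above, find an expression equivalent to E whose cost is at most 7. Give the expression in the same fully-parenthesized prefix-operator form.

(1) ((((b + -1) + ((c * -1) * 1)) + 0) + 0)  =[add_zero →]=  (((b + -1) + ((c * -1) * 1)) + 0)
(2) (((b + -1) + ((c * -1) * 1)) + 0)  =[add_zero →]=  ((b + -1) + ((c * -1) * 1))
(3) ((c * -1) * 1)  =[mul_one →]=  (c * -1)    ⊢ cost 7, within 7

((b + -1) + (c * -1))   [cost 7]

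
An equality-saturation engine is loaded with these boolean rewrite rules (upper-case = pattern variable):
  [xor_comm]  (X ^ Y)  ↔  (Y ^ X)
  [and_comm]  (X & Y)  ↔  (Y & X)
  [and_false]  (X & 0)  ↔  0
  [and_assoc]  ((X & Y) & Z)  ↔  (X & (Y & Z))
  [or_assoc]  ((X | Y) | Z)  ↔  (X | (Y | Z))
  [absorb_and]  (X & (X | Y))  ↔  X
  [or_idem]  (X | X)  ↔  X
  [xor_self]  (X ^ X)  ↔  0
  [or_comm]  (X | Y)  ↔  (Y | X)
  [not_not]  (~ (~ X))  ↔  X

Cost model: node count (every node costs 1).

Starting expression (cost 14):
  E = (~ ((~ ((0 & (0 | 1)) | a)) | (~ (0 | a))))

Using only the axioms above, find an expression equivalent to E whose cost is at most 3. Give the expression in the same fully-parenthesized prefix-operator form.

(0 | a)   [cost 3]

(1) (0 & (0 | 1))  =[absorb_and →]=  0    ⊢ (~ ((~ (0 | a)) | (~ (0 | a))))
(2) ((~ (0 | a)) | (~ (0 | a)))  =[or_idem →]=  (~ (0 | a))    ⊢ (~ (~ (0 | a)))
(3) (~ (~ (0 | a)))  =[not_not →]=  (0 | a)    ⊢ cost 3, within 3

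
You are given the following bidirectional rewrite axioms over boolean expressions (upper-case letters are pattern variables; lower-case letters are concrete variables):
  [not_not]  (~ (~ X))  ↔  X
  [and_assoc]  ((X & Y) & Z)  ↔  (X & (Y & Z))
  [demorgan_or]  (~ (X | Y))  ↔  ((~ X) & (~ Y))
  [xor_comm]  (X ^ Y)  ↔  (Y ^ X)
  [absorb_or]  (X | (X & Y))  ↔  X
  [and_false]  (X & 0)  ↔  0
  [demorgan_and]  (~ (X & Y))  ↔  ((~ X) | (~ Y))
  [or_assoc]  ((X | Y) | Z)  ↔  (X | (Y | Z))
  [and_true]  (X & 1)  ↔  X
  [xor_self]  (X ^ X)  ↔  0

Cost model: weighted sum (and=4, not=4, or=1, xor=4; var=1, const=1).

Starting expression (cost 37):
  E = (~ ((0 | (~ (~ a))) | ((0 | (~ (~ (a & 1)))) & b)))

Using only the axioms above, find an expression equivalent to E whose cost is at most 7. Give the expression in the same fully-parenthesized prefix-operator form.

(~ (0 | a))   [cost 7]

1. [and_true →] (a & 1)  →  a;  E = (~ ((0 | (~ (~ a))) | ((0 | (~ (~ a))) & b)))
2. [absorb_or →] ((0 | (~ (~ a))) | ((0 | (~ (~ a))) & b))  →  (0 | (~ (~ a)));  E = (~ (0 | (~ (~ a))))
3. [not_not →] (~ (~ a))  →  a;  cost 7 ≤ 7, done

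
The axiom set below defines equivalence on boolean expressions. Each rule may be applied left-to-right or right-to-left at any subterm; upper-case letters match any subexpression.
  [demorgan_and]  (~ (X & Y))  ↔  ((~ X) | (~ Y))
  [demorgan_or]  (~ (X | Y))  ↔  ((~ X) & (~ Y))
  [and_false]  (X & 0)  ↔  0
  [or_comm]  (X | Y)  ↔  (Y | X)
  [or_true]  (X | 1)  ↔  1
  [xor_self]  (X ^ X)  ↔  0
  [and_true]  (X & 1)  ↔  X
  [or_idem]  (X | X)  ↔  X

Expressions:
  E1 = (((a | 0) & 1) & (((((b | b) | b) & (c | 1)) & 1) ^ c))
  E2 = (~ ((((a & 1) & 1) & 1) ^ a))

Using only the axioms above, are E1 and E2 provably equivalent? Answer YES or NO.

NO

The axioms are sound identities: if E1 ↔* E2 then E1 and E2 evaluate identically under any assignment.
Under a=0, b=0, c=0: E1 evaluates to 0, E2 to 1. Distinct ⇒ no rewrite sequence connects them.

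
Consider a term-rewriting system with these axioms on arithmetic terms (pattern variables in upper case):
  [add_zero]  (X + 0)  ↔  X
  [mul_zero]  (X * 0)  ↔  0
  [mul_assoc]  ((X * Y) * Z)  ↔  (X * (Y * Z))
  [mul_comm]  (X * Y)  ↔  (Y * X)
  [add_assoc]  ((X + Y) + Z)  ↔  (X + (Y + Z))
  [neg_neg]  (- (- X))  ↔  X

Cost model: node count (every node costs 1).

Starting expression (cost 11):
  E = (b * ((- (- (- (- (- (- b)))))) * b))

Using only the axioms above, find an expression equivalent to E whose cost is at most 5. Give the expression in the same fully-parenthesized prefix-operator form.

(b * (b * b))   [cost 5]

(1) (- (- (- (- (- b)))))  =[neg_neg →]=  (- (- (- b)))    ⊢ (b * ((- (- (- (- b)))) * b))
(2) (- (- b))  =[neg_neg →]=  b    ⊢ (b * ((- (- b)) * b))
(3) (- (- b))  =[neg_neg →]=  b    ⊢ cost 5, within 5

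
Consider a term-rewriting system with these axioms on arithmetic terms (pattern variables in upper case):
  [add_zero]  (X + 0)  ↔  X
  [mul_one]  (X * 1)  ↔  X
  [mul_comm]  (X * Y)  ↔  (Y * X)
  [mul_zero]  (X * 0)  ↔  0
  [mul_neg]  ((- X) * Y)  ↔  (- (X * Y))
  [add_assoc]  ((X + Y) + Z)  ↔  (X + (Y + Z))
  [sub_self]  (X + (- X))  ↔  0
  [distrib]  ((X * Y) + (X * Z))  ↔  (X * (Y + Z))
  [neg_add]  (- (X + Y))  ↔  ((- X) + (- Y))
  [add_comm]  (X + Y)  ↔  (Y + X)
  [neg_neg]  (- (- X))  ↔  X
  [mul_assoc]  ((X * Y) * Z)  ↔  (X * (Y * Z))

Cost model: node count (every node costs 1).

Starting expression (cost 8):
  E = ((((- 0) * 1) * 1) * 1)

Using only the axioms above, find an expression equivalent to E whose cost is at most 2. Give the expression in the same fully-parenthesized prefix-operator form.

(1) (((- 0) * 1) * 1)  =[mul_one →]=  ((- 0) * 1)    ⊢ (((- 0) * 1) * 1)
(2) ((- 0) * 1)  =[mul_one →]=  (- 0)    ⊢ ((- 0) * 1)
(3) ((- 0) * 1)  =[mul_one →]=  (- 0)    ⊢ cost 2, within 2

(- 0)   [cost 2]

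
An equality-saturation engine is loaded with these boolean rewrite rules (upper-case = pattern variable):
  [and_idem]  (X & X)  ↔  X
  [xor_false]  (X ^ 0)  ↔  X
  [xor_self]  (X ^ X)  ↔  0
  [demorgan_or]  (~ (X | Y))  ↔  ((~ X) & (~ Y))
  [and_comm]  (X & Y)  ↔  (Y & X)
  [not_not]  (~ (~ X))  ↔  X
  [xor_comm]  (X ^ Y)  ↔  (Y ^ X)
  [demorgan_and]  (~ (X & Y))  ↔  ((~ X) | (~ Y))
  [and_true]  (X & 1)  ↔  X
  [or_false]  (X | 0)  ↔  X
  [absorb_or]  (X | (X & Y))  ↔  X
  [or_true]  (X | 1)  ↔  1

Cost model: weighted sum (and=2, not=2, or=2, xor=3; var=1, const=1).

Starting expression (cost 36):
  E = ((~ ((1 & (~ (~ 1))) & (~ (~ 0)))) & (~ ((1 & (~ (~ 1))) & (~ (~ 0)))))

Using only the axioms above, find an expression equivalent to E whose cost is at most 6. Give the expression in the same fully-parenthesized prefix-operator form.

(~ (1 & 0))   [cost 6]

1. [and_idem →] ((~ ((1 & (~ (~ 1))) & (~ (~ 0)))) & (~ ((1 & (~ (~ 1))) & (~ (~ 0)))))  →  (~ ((1 & (~ (~ 1))) & (~ (~ 0))))
2. [not_not →] (~ (~ 1))  →  1;  E = (~ ((1 & 1) & (~ (~ 0))))
3. [and_true →] (1 & 1)  →  1;  E = (~ (1 & (~ (~ 0))))
4. [not_not →] (~ (~ 0))  →  0;  cost 6 ≤ 6, done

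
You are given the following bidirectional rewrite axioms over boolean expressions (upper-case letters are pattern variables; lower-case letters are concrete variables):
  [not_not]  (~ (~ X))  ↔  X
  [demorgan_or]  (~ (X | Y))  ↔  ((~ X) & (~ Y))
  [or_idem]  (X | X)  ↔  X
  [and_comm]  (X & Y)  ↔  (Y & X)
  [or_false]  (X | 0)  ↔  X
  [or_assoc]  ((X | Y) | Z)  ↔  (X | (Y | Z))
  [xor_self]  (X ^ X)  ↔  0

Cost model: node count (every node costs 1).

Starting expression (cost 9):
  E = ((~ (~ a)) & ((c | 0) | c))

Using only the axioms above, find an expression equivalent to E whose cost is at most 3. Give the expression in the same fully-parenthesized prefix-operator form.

(a & c)   [cost 3]

step 1: or_false (→) rewrites (c | 0) into c, now ((~ (~ a)) & (c | c))
step 2: not_not (→) rewrites (~ (~ a)) into a, now (a & (c | c))
step 3: or_idem (→) rewrites (c | c) into c, reaching cost 3 (bound 3)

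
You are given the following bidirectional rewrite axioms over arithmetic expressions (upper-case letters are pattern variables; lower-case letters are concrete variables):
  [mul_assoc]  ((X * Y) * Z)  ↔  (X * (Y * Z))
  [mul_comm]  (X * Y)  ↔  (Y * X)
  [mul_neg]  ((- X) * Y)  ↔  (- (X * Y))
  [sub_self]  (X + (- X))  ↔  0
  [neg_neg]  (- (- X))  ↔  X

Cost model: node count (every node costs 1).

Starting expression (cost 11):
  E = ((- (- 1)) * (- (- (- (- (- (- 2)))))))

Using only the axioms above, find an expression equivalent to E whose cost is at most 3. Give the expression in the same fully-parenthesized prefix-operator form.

(1 * 2)   [cost 3]

1. [neg_neg →] (- (- (- 2)))  →  (- 2);  E = ((- (- 1)) * (- (- (- (- 2)))))
2. [neg_neg →] (- (- (- 2)))  →  (- 2);  E = ((- (- 1)) * (- (- 2)))
3. [neg_neg →] (- (- 1))  →  1;  E = (1 * (- (- 2)))
4. [neg_neg →] (- (- 2))  →  2;  cost 3 ≤ 3, done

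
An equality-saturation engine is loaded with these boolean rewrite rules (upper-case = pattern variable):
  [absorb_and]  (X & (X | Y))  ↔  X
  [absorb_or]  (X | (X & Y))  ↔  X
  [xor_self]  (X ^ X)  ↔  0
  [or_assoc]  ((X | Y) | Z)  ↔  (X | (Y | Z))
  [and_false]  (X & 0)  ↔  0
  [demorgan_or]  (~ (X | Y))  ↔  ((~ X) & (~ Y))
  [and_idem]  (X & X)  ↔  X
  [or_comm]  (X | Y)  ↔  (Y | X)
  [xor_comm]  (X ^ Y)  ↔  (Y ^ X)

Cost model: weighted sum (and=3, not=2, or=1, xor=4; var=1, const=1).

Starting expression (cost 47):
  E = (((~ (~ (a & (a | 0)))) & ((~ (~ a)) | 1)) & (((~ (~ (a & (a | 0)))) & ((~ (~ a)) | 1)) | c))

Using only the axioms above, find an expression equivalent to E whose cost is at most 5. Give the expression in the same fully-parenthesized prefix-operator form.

(~ (~ a))   [cost 5]

1. [absorb_and →] (((~ (~ (a & (a | 0)))) & ((~ (~ a)) | 1)) & (((~ (~ (a & (a | 0)))) & ((~ (~ a)) | 1)) | c))  →  ((~ (~ (a & (a | 0)))) & ((~ (~ a)) | 1))
2. [absorb_and →] (a & (a | 0))  →  a;  E = ((~ (~ a)) & ((~ (~ a)) | 1))
3. [absorb_and →] ((~ (~ a)) & ((~ (~ a)) | 1))  →  (~ (~ a));  cost 5 ≤ 5, done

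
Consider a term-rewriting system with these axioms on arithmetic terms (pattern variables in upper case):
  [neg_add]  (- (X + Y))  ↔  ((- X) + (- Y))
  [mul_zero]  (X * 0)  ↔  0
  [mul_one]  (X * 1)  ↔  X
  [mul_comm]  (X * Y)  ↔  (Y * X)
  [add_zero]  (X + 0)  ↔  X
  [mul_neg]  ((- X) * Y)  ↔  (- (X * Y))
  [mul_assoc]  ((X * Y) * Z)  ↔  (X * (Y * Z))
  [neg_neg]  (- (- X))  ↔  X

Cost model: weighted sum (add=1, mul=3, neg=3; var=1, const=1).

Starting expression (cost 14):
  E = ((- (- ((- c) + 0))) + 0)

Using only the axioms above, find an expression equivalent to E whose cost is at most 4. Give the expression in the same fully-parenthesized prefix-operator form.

(- c)   [cost 4]

step 1: add_zero (→) rewrites ((- (- ((- c) + 0))) + 0) into (- (- ((- c) + 0)))
step 2: add_zero (→) rewrites ((- c) + 0) into (- c), now (- (- (- c)))
step 3: neg_neg (→) rewrites (- (- (- c))) into (- c), reaching cost 4 (bound 4)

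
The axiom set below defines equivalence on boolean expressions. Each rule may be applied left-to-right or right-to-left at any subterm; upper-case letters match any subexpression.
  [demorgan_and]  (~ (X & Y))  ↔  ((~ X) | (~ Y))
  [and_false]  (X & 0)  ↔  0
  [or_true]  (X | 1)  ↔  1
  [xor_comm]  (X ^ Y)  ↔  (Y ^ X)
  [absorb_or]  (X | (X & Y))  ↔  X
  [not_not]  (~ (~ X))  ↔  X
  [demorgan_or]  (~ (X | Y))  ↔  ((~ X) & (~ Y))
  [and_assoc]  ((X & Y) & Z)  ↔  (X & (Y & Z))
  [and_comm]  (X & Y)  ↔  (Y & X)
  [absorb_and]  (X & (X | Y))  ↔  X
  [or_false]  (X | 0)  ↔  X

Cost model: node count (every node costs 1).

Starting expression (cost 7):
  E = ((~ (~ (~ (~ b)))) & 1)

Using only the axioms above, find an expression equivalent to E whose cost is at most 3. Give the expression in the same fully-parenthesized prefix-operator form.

(1 & b)   [cost 3]

step 1: and_comm (→) rewrites ((~ (~ (~ (~ b)))) & 1) into (1 & (~ (~ (~ (~ b)))))
step 2: not_not (→) rewrites (~ (~ (~ b))) into (~ b), now (1 & (~ (~ b)))
step 3: not_not (→) rewrites (~ (~ b)) into b, reaching cost 3 (bound 3)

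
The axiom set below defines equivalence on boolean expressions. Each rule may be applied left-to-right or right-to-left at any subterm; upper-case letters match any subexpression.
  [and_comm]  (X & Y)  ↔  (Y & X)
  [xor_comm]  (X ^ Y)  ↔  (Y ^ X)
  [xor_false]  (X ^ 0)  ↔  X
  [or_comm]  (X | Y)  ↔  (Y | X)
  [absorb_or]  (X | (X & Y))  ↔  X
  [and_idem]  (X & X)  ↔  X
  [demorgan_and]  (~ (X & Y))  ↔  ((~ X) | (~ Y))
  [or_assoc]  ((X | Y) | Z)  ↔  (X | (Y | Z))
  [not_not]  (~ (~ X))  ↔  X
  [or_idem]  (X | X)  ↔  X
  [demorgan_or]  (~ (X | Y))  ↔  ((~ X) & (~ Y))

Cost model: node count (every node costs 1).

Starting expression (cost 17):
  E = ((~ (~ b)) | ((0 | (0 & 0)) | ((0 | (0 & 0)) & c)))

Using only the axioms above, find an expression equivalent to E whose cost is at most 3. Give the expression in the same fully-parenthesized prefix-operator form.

(b | 0)   [cost 3]

1. [absorb_or →] ((0 | (0 & 0)) | ((0 | (0 & 0)) & c))  →  (0 | (0 & 0));  E = ((~ (~ b)) | (0 | (0 & 0)))
2. [absorb_or →] (0 | (0 & 0))  →  0;  E = ((~ (~ b)) | 0)
3. [not_not →] (~ (~ b))  →  b;  cost 3 ≤ 3, done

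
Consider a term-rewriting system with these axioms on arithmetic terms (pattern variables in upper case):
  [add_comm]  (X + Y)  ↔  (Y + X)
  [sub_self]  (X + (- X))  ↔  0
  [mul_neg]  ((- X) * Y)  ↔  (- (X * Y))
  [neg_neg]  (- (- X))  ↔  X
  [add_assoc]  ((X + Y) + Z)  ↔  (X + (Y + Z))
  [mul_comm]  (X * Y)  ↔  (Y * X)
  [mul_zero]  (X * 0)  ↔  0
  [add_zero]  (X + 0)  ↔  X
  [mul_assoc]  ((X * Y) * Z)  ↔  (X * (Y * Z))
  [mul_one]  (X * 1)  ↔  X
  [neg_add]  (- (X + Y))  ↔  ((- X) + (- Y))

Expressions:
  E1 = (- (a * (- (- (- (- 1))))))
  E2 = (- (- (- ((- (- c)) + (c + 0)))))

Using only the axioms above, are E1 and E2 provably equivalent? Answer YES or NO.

All listed rules preserve value, hence provable equivalence implies equal values everywhere; look for a separating assignment.
a=0, c=1 gives E1 ↦ 0, E2 ↦ -2; values differ ⇒ not provably equivalent.

NO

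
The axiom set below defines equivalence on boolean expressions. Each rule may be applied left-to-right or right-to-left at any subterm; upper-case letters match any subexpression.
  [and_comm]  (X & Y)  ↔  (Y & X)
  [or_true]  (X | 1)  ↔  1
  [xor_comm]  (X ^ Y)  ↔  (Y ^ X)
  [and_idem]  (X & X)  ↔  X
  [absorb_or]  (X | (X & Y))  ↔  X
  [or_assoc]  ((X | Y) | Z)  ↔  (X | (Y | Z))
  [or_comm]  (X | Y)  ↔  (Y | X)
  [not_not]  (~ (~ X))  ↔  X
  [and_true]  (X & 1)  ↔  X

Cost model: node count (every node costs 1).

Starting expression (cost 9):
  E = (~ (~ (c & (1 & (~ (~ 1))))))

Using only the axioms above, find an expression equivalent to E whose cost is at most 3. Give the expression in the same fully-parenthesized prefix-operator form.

(~ (~ c))   [cost 3]

(1) (~ (~ 1))  =[not_not →]=  1    ⊢ (~ (~ (c & (1 & 1))))
(2) (1 & 1)  =[and_true →]=  1    ⊢ (~ (~ (c & 1)))
(3) (c & 1)  =[and_true →]=  c    ⊢ cost 3, within 3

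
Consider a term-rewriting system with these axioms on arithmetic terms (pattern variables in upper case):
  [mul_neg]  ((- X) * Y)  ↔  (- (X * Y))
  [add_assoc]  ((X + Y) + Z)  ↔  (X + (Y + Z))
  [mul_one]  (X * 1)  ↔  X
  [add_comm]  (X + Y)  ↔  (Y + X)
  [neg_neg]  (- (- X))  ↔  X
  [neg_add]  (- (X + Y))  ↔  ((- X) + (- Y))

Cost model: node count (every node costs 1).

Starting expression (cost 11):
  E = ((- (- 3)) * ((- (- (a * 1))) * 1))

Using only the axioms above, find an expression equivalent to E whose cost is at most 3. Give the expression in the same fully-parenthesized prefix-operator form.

(1) ((- (- (a * 1))) * 1)  =[mul_one →]=  (- (- (a * 1)))    ⊢ ((- (- 3)) * (- (- (a * 1))))
(2) (a * 1)  =[mul_one →]=  a    ⊢ ((- (- 3)) * (- (- a)))
(3) (- (- a))  =[neg_neg →]=  a    ⊢ ((- (- 3)) * a)
(4) (- (- 3))  =[neg_neg →]=  3    ⊢ cost 3, within 3

(3 * a)   [cost 3]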